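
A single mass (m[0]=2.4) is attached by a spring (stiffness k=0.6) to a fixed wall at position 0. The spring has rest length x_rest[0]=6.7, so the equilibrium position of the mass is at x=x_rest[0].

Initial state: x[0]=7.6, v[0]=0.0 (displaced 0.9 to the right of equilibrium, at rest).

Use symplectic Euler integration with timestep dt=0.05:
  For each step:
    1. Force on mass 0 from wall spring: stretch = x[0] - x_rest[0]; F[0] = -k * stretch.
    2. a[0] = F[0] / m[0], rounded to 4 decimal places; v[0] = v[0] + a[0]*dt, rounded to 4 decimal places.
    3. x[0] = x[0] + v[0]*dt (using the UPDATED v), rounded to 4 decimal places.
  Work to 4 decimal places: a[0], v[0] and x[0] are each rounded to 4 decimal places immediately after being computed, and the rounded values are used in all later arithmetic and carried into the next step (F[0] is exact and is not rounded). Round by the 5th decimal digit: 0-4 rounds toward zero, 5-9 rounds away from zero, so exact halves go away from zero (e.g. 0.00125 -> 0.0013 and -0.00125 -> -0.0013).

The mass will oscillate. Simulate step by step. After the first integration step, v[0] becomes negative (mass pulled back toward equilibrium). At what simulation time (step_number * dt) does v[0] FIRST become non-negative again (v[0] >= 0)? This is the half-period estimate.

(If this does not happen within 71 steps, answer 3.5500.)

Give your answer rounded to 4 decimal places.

Step 0: x=[7.6000] v=[0.0000]
Step 1: x=[7.5994] v=[-0.0113]
Step 2: x=[7.5983] v=[-0.0225]
Step 3: x=[7.5966] v=[-0.0337]
Step 4: x=[7.5944] v=[-0.0449]
Step 5: x=[7.5916] v=[-0.0561]
Step 6: x=[7.5882] v=[-0.0672]
Step 7: x=[7.5843] v=[-0.0783]
Step 8: x=[7.5798] v=[-0.0894]
Step 9: x=[7.5748] v=[-0.1004]
Step 10: x=[7.5692] v=[-0.1113]
Step 11: x=[7.5631] v=[-0.1222]
Step 12: x=[7.5565] v=[-0.1330]
Step 13: x=[7.5493] v=[-0.1437]
Step 14: x=[7.5416] v=[-0.1543]
Step 15: x=[7.5334] v=[-0.1648]
Step 16: x=[7.5246] v=[-0.1752]
Step 17: x=[7.5153] v=[-0.1855]
Step 18: x=[7.5055] v=[-0.1957]
Step 19: x=[7.4952] v=[-0.2058]
Step 20: x=[7.4844] v=[-0.2157]
Step 21: x=[7.4731] v=[-0.2255]
Step 22: x=[7.4613] v=[-0.2352]
Step 23: x=[7.4491] v=[-0.2447]
Step 24: x=[7.4364] v=[-0.2541]
Step 25: x=[7.4232] v=[-0.2633]
Step 26: x=[7.4096] v=[-0.2723]
Step 27: x=[7.3955] v=[-0.2812]
Step 28: x=[7.3810] v=[-0.2899]
Step 29: x=[7.3661] v=[-0.2984]
Step 30: x=[7.3508] v=[-0.3067]
Step 31: x=[7.3351] v=[-0.3148]
Step 32: x=[7.3190] v=[-0.3227]
Step 33: x=[7.3025] v=[-0.3304]
Step 34: x=[7.2856] v=[-0.3379]
Step 35: x=[7.2683] v=[-0.3452]
Step 36: x=[7.2507] v=[-0.3523]
Step 37: x=[7.2327] v=[-0.3592]
Step 38: x=[7.2144] v=[-0.3659]
Step 39: x=[7.1958] v=[-0.3723]
Step 40: x=[7.1769] v=[-0.3785]
Step 41: x=[7.1577] v=[-0.3845]
Step 42: x=[7.1382] v=[-0.3902]
Step 43: x=[7.1184] v=[-0.3957]
Step 44: x=[7.0984] v=[-0.4009]
Step 45: x=[7.0781] v=[-0.4059]
Step 46: x=[7.0576] v=[-0.4106]
Step 47: x=[7.0368] v=[-0.4151]
Step 48: x=[7.0158] v=[-0.4193]
Step 49: x=[6.9946] v=[-0.4233]
Step 50: x=[6.9733] v=[-0.4270]
Step 51: x=[6.9518] v=[-0.4304]
Step 52: x=[6.9301] v=[-0.4336]
Step 53: x=[6.9083] v=[-0.4365]
Step 54: x=[6.8863] v=[-0.4391]
Step 55: x=[6.8642] v=[-0.4414]
Step 56: x=[6.8420] v=[-0.4435]
Step 57: x=[6.8197] v=[-0.4453]
Step 58: x=[6.7974] v=[-0.4468]
Step 59: x=[6.7750] v=[-0.4480]
Step 60: x=[6.7526] v=[-0.4489]
Step 61: x=[6.7301] v=[-0.4496]
Step 62: x=[6.7076] v=[-0.4500]
Step 63: x=[6.6851] v=[-0.4501]
Step 64: x=[6.6626] v=[-0.4499]
Step 65: x=[6.6401] v=[-0.4494]
Step 66: x=[6.6177] v=[-0.4487]
Step 67: x=[6.5953] v=[-0.4477]
Step 68: x=[6.5730] v=[-0.4464]
Step 69: x=[6.5508] v=[-0.4448]
Step 70: x=[6.5287] v=[-0.4429]
Step 71: x=[6.5067] v=[-0.4408]
v[0] did not become non-negative within 71 steps; using fallback time=3.5500

Answer: 3.5500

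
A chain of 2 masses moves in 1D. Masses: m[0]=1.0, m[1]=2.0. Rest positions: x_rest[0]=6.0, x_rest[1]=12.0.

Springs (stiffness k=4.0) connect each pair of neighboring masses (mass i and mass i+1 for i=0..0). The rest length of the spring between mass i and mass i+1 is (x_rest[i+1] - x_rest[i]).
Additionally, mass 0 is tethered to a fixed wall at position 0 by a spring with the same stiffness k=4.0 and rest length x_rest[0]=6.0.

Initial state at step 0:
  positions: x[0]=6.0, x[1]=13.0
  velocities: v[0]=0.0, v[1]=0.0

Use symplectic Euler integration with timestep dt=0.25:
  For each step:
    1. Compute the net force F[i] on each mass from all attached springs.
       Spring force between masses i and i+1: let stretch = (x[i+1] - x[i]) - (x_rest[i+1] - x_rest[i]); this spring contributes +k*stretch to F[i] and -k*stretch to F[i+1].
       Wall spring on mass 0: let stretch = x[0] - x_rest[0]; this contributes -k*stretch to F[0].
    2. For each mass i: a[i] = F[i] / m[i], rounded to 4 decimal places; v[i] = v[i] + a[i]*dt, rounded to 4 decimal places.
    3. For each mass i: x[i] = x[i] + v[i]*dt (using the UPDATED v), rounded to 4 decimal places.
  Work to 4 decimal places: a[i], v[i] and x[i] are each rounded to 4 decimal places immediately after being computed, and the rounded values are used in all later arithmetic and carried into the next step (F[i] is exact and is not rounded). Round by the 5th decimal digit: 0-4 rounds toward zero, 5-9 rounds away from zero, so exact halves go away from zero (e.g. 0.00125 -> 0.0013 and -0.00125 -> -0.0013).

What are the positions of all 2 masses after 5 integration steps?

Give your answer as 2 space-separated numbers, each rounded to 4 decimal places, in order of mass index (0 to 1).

Answer: 6.3647 12.1761

Derivation:
Step 0: x=[6.0000 13.0000] v=[0.0000 0.0000]
Step 1: x=[6.2500 12.8750] v=[1.0000 -0.5000]
Step 2: x=[6.5938 12.6719] v=[1.3750 -0.8125]
Step 3: x=[6.8086 12.4590] v=[0.8593 -0.8516]
Step 4: x=[6.7339 12.2898] v=[-0.2989 -0.6768]
Step 5: x=[6.3647 12.1761] v=[-1.4769 -0.4548]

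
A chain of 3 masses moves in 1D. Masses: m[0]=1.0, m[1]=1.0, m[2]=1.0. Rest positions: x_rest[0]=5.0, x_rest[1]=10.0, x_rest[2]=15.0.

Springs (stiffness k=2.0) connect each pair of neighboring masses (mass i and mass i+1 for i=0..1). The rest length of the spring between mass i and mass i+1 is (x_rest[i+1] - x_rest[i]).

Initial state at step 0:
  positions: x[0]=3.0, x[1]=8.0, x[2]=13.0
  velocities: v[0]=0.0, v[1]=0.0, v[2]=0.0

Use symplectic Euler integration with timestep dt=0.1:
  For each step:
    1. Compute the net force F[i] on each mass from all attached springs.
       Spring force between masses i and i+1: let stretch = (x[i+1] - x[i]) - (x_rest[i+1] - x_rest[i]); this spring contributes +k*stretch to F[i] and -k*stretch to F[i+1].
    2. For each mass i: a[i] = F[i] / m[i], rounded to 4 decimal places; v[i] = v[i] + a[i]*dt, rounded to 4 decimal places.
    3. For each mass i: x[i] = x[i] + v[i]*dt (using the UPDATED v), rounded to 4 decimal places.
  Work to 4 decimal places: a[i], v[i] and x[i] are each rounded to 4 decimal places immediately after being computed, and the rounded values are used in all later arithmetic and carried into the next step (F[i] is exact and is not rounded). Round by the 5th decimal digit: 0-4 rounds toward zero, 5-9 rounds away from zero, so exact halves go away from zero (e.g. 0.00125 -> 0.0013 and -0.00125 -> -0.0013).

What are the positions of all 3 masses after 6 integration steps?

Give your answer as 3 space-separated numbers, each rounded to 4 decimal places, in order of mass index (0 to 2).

Step 0: x=[3.0000 8.0000 13.0000] v=[0.0000 0.0000 0.0000]
Step 1: x=[3.0000 8.0000 13.0000] v=[0.0000 0.0000 0.0000]
Step 2: x=[3.0000 8.0000 13.0000] v=[0.0000 0.0000 0.0000]
Step 3: x=[3.0000 8.0000 13.0000] v=[0.0000 0.0000 0.0000]
Step 4: x=[3.0000 8.0000 13.0000] v=[0.0000 0.0000 0.0000]
Step 5: x=[3.0000 8.0000 13.0000] v=[0.0000 0.0000 0.0000]
Step 6: x=[3.0000 8.0000 13.0000] v=[0.0000 0.0000 0.0000]

Answer: 3.0000 8.0000 13.0000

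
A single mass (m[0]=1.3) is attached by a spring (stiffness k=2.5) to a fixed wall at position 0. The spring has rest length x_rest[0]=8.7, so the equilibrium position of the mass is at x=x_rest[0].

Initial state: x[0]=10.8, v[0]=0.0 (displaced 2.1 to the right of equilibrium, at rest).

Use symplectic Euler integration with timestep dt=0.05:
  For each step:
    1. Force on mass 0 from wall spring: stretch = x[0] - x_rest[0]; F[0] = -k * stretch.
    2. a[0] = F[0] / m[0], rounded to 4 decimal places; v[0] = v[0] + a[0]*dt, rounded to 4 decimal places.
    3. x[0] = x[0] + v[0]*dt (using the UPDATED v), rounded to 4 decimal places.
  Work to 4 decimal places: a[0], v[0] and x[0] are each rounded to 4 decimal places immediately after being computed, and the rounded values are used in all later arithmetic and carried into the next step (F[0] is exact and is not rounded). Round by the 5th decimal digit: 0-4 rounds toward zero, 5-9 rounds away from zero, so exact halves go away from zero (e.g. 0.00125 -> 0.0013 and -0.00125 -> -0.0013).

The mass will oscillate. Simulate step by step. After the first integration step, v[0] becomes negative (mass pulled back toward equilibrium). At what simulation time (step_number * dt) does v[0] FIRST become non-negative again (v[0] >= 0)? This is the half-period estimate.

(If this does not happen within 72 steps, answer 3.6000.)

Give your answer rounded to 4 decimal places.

Step 0: x=[10.8000] v=[0.0000]
Step 1: x=[10.7899] v=[-0.2019]
Step 2: x=[10.7698] v=[-0.4029]
Step 3: x=[10.7397] v=[-0.6019]
Step 4: x=[10.6998] v=[-0.7980]
Step 5: x=[10.6503] v=[-0.9903]
Step 6: x=[10.5914] v=[-1.1778]
Step 7: x=[10.5234] v=[-1.3597]
Step 8: x=[10.4467] v=[-1.5350]
Step 9: x=[10.3616] v=[-1.7030]
Step 10: x=[10.2685] v=[-1.8628]
Step 11: x=[10.1678] v=[-2.0136]
Step 12: x=[10.0601] v=[-2.1547]
Step 13: x=[9.9458] v=[-2.2855]
Step 14: x=[9.8255] v=[-2.4053]
Step 15: x=[9.6998] v=[-2.5135]
Step 16: x=[9.5693] v=[-2.6096]
Step 17: x=[9.4346] v=[-2.6932]
Step 18: x=[9.2964] v=[-2.7638]
Step 19: x=[9.1553] v=[-2.8211]
Step 20: x=[9.0121] v=[-2.8649]
Step 21: x=[8.8674] v=[-2.8949]
Step 22: x=[8.7219] v=[-2.9110]
Step 23: x=[8.5762] v=[-2.9131]
Step 24: x=[8.4311] v=[-2.9012]
Step 25: x=[8.2873] v=[-2.8753]
Step 26: x=[8.1455] v=[-2.8356]
Step 27: x=[8.0064] v=[-2.7823]
Step 28: x=[7.8706] v=[-2.7156]
Step 29: x=[7.7388] v=[-2.6359]
Step 30: x=[7.6116] v=[-2.5435]
Step 31: x=[7.4897] v=[-2.4388]
Step 32: x=[7.3736] v=[-2.3224]
Step 33: x=[7.2639] v=[-2.1949]
Step 34: x=[7.1611] v=[-2.0568]
Step 35: x=[7.0657] v=[-1.9088]
Step 36: x=[6.9781] v=[-1.7517]
Step 37: x=[6.8988] v=[-1.5861]
Step 38: x=[6.8282] v=[-1.4129]
Step 39: x=[6.7666] v=[-1.2329]
Step 40: x=[6.7143] v=[-1.0470]
Step 41: x=[6.6715] v=[-0.8561]
Step 42: x=[6.6384] v=[-0.6611]
Step 43: x=[6.6153] v=[-0.4629]
Step 44: x=[6.6022] v=[-0.2625]
Step 45: x=[6.5992] v=[-0.0608]
Step 46: x=[6.6063] v=[0.1412]
First v>=0 after going negative at step 46, time=2.3000

Answer: 2.3000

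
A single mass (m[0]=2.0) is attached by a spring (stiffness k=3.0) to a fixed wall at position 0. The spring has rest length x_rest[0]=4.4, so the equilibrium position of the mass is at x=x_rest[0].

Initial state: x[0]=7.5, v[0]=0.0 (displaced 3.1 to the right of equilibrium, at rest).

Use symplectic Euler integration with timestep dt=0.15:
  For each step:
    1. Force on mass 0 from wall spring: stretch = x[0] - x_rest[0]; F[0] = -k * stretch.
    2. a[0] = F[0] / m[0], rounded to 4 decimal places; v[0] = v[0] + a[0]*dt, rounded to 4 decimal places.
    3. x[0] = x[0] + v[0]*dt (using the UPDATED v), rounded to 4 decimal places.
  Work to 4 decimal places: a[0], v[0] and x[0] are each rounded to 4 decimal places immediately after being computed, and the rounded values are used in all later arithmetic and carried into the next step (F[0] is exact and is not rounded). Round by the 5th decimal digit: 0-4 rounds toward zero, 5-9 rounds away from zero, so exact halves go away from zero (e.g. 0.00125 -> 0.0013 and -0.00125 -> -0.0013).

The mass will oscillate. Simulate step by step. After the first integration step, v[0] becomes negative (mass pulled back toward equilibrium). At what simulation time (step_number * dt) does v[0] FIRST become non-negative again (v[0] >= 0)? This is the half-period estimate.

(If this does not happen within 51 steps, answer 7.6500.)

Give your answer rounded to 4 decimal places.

Step 0: x=[7.5000] v=[0.0000]
Step 1: x=[7.3954] v=[-0.6975]
Step 2: x=[7.1897] v=[-1.3715]
Step 3: x=[6.8898] v=[-1.9992]
Step 4: x=[6.5059] v=[-2.5594]
Step 5: x=[6.0509] v=[-3.0332]
Step 6: x=[5.5402] v=[-3.4047]
Step 7: x=[4.9910] v=[-3.6612]
Step 8: x=[4.4219] v=[-3.7942]
Step 9: x=[3.8520] v=[-3.7991]
Step 10: x=[3.3006] v=[-3.6758]
Step 11: x=[2.7863] v=[-3.4284]
Step 12: x=[2.3265] v=[-3.0653]
Step 13: x=[1.9367] v=[-2.5988]
Step 14: x=[1.6300] v=[-2.0446]
Step 15: x=[1.4168] v=[-1.4214]
Step 16: x=[1.3043] v=[-0.7502]
Step 17: x=[1.2962] v=[-0.0537]
Step 18: x=[1.3929] v=[0.6447]
First v>=0 after going negative at step 18, time=2.7000

Answer: 2.7000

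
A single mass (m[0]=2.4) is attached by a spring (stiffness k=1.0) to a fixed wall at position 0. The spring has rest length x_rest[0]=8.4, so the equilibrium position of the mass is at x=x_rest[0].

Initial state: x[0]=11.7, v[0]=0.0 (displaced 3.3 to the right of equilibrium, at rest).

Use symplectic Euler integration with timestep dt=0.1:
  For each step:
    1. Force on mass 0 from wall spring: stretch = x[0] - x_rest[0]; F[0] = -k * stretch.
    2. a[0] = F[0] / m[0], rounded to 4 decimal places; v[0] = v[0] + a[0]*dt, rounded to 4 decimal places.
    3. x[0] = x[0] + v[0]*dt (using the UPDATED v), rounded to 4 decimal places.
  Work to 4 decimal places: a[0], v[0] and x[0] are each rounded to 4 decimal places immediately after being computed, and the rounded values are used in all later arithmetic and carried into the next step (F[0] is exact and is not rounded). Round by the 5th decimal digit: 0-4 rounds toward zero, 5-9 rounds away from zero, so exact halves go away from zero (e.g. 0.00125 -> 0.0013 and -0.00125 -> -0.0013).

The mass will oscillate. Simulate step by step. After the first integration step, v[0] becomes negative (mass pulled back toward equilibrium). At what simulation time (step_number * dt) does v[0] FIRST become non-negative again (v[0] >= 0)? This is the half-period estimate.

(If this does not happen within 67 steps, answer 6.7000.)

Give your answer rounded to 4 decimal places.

Answer: 4.9000

Derivation:
Step 0: x=[11.7000] v=[0.0000]
Step 1: x=[11.6863] v=[-0.1375]
Step 2: x=[11.6589] v=[-0.2744]
Step 3: x=[11.6179] v=[-0.4102]
Step 4: x=[11.5635] v=[-0.5443]
Step 5: x=[11.4959] v=[-0.6761]
Step 6: x=[11.4154] v=[-0.8051]
Step 7: x=[11.3223] v=[-0.9307]
Step 8: x=[11.2171] v=[-1.0525]
Step 9: x=[11.1001] v=[-1.1699]
Step 10: x=[10.9719] v=[-1.2824]
Step 11: x=[10.8329] v=[-1.3896]
Step 12: x=[10.6838] v=[-1.4910]
Step 13: x=[10.5252] v=[-1.5862]
Step 14: x=[10.3577] v=[-1.6748]
Step 15: x=[10.1821] v=[-1.7564]
Step 16: x=[9.9990] v=[-1.8307]
Step 17: x=[9.8093] v=[-1.8973]
Step 18: x=[9.6137] v=[-1.9560]
Step 19: x=[9.4130] v=[-2.0066]
Step 20: x=[9.2081] v=[-2.0488]
Step 21: x=[8.9999] v=[-2.0825]
Step 22: x=[8.7892] v=[-2.1075]
Step 23: x=[8.5768] v=[-2.1237]
Step 24: x=[8.3637] v=[-2.1311]
Step 25: x=[8.1507] v=[-2.1296]
Step 26: x=[7.9388] v=[-2.1192]
Step 27: x=[7.7288] v=[-2.1000]
Step 28: x=[7.5216] v=[-2.0720]
Step 29: x=[7.3181] v=[-2.0354]
Step 30: x=[7.1191] v=[-1.9903]
Step 31: x=[6.9254] v=[-1.9369]
Step 32: x=[6.7379] v=[-1.8755]
Step 33: x=[6.5573] v=[-1.8063]
Step 34: x=[6.3844] v=[-1.7295]
Step 35: x=[6.2199] v=[-1.6455]
Step 36: x=[6.0644] v=[-1.5547]
Step 37: x=[5.9187] v=[-1.4574]
Step 38: x=[5.7833] v=[-1.3540]
Step 39: x=[5.6588] v=[-1.2450]
Step 40: x=[5.5457] v=[-1.1308]
Step 41: x=[5.4445] v=[-1.0119]
Step 42: x=[5.3556] v=[-0.8888]
Step 43: x=[5.2794] v=[-0.7620]
Step 44: x=[5.2162] v=[-0.6320]
Step 45: x=[5.1663] v=[-0.4993]
Step 46: x=[5.1298] v=[-0.3646]
Step 47: x=[5.1070] v=[-0.2283]
Step 48: x=[5.0979] v=[-0.0911]
Step 49: x=[5.1026] v=[0.0465]
First v>=0 after going negative at step 49, time=4.9000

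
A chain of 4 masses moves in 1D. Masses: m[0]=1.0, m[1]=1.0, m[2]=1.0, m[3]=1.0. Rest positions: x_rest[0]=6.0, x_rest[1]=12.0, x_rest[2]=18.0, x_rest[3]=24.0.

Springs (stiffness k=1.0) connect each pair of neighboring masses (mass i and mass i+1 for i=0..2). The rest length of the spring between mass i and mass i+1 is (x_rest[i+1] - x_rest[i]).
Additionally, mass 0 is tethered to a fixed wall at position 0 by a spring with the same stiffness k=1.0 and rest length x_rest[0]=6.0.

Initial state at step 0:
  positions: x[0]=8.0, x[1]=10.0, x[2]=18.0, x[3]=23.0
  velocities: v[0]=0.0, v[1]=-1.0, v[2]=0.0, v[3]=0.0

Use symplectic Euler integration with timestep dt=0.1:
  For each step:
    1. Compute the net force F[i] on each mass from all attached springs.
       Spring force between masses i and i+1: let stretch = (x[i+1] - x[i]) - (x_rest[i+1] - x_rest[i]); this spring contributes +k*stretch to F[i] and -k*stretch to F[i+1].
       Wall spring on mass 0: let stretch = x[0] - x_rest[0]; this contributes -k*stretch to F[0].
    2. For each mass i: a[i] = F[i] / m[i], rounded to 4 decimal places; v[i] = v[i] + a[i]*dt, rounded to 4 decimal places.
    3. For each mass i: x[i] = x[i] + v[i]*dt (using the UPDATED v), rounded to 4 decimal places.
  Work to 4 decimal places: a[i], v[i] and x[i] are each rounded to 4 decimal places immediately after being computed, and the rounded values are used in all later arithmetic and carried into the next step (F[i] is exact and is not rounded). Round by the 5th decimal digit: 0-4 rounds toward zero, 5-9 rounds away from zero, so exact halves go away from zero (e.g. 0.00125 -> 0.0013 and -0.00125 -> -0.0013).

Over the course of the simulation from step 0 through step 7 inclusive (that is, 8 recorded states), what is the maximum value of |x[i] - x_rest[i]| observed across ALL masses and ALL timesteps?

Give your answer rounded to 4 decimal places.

Answer: 2.0400

Derivation:
Step 0: x=[8.0000 10.0000 18.0000 23.0000] v=[0.0000 -1.0000 0.0000 0.0000]
Step 1: x=[7.9400 9.9600 17.9700 23.0100] v=[-0.6000 -0.4000 -0.3000 0.1000]
Step 2: x=[7.8208 9.9799 17.9103 23.0296] v=[-1.1920 0.1990 -0.5970 0.1960]
Step 3: x=[7.6450 10.0575 17.8225 23.0580] v=[-1.7582 0.7761 -0.8781 0.2841]
Step 4: x=[7.4169 10.1886 17.7094 23.0941] v=[-2.2815 1.3114 -1.1311 0.3606]
Step 5: x=[7.1423 10.3672 17.5749 23.1363] v=[-2.7460 1.7863 -1.3447 0.4221]
Step 6: x=[6.8285 10.5857 17.4240 23.1829] v=[-3.1377 2.1846 -1.5093 0.4660]
Step 7: x=[6.4840 10.8350 17.2623 23.2319] v=[-3.4448 2.4927 -1.6172 0.4901]
Max displacement = 2.0400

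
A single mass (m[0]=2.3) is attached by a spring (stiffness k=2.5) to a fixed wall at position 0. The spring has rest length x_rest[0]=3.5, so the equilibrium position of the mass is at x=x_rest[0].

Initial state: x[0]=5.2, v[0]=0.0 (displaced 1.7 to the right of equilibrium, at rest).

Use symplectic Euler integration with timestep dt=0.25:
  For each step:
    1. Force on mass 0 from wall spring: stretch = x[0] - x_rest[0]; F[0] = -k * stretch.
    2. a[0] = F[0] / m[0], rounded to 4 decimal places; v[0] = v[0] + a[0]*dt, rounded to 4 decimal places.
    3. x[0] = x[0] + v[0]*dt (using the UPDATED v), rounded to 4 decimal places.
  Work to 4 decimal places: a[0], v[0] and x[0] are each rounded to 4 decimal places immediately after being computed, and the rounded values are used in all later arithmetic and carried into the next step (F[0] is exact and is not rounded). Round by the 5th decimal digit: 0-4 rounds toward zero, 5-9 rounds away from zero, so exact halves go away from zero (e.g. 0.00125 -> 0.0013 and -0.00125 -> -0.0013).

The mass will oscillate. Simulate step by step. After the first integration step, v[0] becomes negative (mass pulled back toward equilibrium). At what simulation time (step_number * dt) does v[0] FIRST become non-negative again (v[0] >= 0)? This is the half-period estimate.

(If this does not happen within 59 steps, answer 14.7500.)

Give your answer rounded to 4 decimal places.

Answer: 3.2500

Derivation:
Step 0: x=[5.2000] v=[0.0000]
Step 1: x=[5.0845] v=[-0.4620]
Step 2: x=[4.8614] v=[-0.8926]
Step 3: x=[4.5458] v=[-1.2626]
Step 4: x=[4.1591] v=[-1.5468]
Step 5: x=[3.7276] v=[-1.7259]
Step 6: x=[3.2807] v=[-1.7878]
Step 7: x=[2.8487] v=[-1.7282]
Step 8: x=[2.4609] v=[-1.5512]
Step 9: x=[2.1437] v=[-1.2688]
Step 10: x=[1.9186] v=[-0.9003]
Step 11: x=[1.8010] v=[-0.4706]
Step 12: x=[1.7988] v=[-0.0089]
Step 13: x=[1.9122] v=[0.4534]
First v>=0 after going negative at step 13, time=3.2500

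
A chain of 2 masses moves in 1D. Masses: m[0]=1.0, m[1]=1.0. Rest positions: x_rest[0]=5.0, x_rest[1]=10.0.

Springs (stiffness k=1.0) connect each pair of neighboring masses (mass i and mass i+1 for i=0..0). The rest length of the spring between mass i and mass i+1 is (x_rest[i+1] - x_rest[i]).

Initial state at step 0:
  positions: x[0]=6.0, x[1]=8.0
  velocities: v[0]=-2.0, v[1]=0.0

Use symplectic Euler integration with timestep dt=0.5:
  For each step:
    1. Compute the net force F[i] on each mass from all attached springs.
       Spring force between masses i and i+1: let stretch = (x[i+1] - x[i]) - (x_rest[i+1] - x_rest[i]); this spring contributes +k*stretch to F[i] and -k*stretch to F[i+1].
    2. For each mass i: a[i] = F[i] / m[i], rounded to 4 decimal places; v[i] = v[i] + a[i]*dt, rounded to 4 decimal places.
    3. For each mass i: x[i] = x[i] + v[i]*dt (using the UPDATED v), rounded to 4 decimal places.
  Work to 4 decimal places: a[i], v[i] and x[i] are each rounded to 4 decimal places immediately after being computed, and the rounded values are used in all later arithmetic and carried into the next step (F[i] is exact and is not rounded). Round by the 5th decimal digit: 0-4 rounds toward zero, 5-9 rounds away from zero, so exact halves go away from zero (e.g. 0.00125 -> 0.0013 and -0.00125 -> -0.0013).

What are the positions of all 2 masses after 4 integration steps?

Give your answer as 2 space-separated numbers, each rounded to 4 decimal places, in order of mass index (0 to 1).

Answer: 0.7188 9.2813

Derivation:
Step 0: x=[6.0000 8.0000] v=[-2.0000 0.0000]
Step 1: x=[4.2500 8.7500] v=[-3.5000 1.5000]
Step 2: x=[2.3750 9.6250] v=[-3.7500 1.7500]
Step 3: x=[1.0625 9.9375] v=[-2.6250 0.6250]
Step 4: x=[0.7188 9.2813] v=[-0.6875 -1.3125]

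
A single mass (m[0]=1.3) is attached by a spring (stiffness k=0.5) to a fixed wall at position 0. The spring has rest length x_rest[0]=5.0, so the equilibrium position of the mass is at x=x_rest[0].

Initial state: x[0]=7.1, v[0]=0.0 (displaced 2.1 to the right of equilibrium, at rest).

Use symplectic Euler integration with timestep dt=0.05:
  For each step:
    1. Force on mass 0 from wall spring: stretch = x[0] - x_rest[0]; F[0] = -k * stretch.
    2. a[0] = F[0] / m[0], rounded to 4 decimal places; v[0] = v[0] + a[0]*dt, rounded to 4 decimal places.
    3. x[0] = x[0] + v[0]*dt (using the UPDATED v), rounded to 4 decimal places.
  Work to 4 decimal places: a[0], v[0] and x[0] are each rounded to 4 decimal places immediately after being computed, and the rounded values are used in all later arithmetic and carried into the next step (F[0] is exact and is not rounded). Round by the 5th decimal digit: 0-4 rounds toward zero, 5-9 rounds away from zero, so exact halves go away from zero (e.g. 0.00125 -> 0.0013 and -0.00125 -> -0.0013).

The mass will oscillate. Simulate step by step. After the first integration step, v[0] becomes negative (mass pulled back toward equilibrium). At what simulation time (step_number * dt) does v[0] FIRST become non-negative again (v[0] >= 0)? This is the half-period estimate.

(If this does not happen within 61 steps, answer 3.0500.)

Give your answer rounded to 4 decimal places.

Step 0: x=[7.1000] v=[0.0000]
Step 1: x=[7.0980] v=[-0.0404]
Step 2: x=[7.0940] v=[-0.0807]
Step 3: x=[7.0880] v=[-0.1210]
Step 4: x=[7.0799] v=[-0.1612]
Step 5: x=[7.0698] v=[-0.2012]
Step 6: x=[7.0578] v=[-0.2410]
Step 7: x=[7.0438] v=[-0.2806]
Step 8: x=[7.0278] v=[-0.3199]
Step 9: x=[7.0099] v=[-0.3589]
Step 10: x=[6.9900] v=[-0.3976]
Step 11: x=[6.9682] v=[-0.4359]
Step 12: x=[6.9445] v=[-0.4738]
Step 13: x=[6.9189] v=[-0.5112]
Step 14: x=[6.8915] v=[-0.5481]
Step 15: x=[6.8623] v=[-0.5845]
Step 16: x=[6.8313] v=[-0.6203]
Step 17: x=[6.7985] v=[-0.6555]
Step 18: x=[6.7640] v=[-0.6901]
Step 19: x=[6.7278] v=[-0.7240]
Step 20: x=[6.6899] v=[-0.7572]
Step 21: x=[6.6504] v=[-0.7897]
Step 22: x=[6.6093] v=[-0.8214]
Step 23: x=[6.5667] v=[-0.8524]
Step 24: x=[6.5226] v=[-0.8825]
Step 25: x=[6.4770] v=[-0.9118]
Step 26: x=[6.4300] v=[-0.9402]
Step 27: x=[6.3816] v=[-0.9677]
Step 28: x=[6.3319] v=[-0.9943]
Step 29: x=[6.2809] v=[-1.0199]
Step 30: x=[6.2287] v=[-1.0445]
Step 31: x=[6.1753] v=[-1.0681]
Step 32: x=[6.1208] v=[-1.0907]
Step 33: x=[6.0652] v=[-1.1123]
Step 34: x=[6.0086] v=[-1.1328]
Step 35: x=[5.9510] v=[-1.1522]
Step 36: x=[5.8925] v=[-1.1705]
Step 37: x=[5.8331] v=[-1.1877]
Step 38: x=[5.7729] v=[-1.2037]
Step 39: x=[5.7120] v=[-1.2186]
Step 40: x=[5.6504] v=[-1.2323]
Step 41: x=[5.5882] v=[-1.2448]
Step 42: x=[5.5254] v=[-1.2561]
Step 43: x=[5.4621] v=[-1.2662]
Step 44: x=[5.3983] v=[-1.2751]
Step 45: x=[5.3342] v=[-1.2828]
Step 46: x=[5.2697] v=[-1.2892]
Step 47: x=[5.2050] v=[-1.2944]
Step 48: x=[5.1401] v=[-1.2983]
Step 49: x=[5.0751] v=[-1.3010]
Step 50: x=[5.0100] v=[-1.3024]
Step 51: x=[4.9449] v=[-1.3026]
Step 52: x=[4.8798] v=[-1.3015]
Step 53: x=[4.8148] v=[-1.2992]
Step 54: x=[4.7500] v=[-1.2956]
Step 55: x=[4.6855] v=[-1.2908]
Step 56: x=[4.6213] v=[-1.2848]
Step 57: x=[4.5574] v=[-1.2775]
Step 58: x=[4.4940] v=[-1.2690]
Step 59: x=[4.4310] v=[-1.2593]
Step 60: x=[4.3686] v=[-1.2484]
Step 61: x=[4.3068] v=[-1.2363]
v[0] did not become non-negative within 61 steps; using fallback time=3.0500

Answer: 3.0500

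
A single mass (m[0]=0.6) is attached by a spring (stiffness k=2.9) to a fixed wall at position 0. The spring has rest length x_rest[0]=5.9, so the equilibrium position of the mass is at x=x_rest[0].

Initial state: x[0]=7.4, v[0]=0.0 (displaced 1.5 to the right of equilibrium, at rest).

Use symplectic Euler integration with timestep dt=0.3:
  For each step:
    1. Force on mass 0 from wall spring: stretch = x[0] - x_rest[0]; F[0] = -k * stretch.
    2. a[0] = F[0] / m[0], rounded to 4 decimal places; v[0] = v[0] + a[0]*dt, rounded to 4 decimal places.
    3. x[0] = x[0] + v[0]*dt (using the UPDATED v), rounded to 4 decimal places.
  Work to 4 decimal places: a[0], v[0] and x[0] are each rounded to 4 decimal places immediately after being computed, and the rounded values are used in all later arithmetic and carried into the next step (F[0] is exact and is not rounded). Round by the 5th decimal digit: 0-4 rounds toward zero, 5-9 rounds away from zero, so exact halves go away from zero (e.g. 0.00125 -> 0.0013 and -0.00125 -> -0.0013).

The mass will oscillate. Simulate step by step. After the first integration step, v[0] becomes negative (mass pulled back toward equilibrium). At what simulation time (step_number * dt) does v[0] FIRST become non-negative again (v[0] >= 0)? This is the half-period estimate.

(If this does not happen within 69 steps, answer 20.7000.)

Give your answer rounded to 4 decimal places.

Step 0: x=[7.4000] v=[0.0000]
Step 1: x=[6.7475] v=[-2.1750]
Step 2: x=[5.7263] v=[-3.4039]
Step 3: x=[4.7807] v=[-3.1520]
Step 4: x=[4.3220] v=[-1.5290]
Step 5: x=[4.5497] v=[0.7591]
First v>=0 after going negative at step 5, time=1.5000

Answer: 1.5000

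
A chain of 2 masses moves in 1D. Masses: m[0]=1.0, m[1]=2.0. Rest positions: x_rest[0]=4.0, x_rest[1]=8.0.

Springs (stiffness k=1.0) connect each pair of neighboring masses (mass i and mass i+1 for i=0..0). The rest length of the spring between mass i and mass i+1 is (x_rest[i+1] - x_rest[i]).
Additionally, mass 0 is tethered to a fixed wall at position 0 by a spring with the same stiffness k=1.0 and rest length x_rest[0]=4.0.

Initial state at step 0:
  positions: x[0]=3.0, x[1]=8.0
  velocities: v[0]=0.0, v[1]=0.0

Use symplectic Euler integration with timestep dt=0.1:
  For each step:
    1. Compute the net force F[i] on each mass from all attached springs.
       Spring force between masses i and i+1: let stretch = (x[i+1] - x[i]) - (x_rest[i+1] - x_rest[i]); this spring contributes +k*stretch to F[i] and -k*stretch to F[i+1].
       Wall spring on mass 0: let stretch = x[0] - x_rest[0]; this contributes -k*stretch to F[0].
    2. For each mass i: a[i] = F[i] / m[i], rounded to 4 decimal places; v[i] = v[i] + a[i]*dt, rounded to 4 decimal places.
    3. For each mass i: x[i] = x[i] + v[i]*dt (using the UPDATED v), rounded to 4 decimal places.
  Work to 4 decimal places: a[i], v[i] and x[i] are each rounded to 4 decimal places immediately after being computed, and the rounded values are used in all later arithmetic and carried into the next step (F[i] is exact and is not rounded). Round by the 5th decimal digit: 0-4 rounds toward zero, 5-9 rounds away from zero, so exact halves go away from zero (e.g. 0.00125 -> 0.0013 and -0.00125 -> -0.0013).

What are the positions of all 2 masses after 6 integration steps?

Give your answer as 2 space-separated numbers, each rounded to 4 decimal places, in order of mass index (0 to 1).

Step 0: x=[3.0000 8.0000] v=[0.0000 0.0000]
Step 1: x=[3.0200 7.9950] v=[0.2000 -0.0500]
Step 2: x=[3.0596 7.9851] v=[0.3955 -0.0988]
Step 3: x=[3.1178 7.9706] v=[0.5821 -0.1451]
Step 4: x=[3.1934 7.9518] v=[0.7556 -0.1877]
Step 5: x=[3.2846 7.9292] v=[0.9121 -0.2256]
Step 6: x=[3.3894 7.9034] v=[1.0481 -0.2578]

Answer: 3.3894 7.9034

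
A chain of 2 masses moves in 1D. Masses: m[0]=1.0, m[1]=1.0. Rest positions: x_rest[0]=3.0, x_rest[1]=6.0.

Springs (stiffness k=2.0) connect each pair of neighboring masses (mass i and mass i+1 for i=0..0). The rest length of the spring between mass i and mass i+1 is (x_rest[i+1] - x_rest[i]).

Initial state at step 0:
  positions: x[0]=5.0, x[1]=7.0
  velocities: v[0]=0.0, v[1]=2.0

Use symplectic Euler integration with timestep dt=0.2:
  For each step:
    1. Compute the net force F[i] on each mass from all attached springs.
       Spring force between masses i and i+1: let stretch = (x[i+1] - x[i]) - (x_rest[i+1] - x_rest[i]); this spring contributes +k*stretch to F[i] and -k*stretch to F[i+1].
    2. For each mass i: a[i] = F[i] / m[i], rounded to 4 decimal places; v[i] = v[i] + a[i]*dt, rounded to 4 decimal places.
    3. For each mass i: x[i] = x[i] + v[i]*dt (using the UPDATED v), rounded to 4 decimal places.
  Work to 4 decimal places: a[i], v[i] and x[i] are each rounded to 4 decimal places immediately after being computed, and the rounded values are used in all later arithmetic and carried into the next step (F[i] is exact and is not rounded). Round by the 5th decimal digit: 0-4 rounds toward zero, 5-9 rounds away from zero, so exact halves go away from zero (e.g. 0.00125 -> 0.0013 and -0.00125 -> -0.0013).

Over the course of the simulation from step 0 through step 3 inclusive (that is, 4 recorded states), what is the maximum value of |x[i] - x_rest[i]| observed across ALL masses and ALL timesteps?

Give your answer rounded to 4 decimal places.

Step 0: x=[5.0000 7.0000] v=[0.0000 2.0000]
Step 1: x=[4.9200 7.4800] v=[-0.4000 2.4000]
Step 2: x=[4.8048 7.9952] v=[-0.5760 2.5760]
Step 3: x=[4.7048 8.4952] v=[-0.4998 2.4998]
Max displacement = 2.4952

Answer: 2.4952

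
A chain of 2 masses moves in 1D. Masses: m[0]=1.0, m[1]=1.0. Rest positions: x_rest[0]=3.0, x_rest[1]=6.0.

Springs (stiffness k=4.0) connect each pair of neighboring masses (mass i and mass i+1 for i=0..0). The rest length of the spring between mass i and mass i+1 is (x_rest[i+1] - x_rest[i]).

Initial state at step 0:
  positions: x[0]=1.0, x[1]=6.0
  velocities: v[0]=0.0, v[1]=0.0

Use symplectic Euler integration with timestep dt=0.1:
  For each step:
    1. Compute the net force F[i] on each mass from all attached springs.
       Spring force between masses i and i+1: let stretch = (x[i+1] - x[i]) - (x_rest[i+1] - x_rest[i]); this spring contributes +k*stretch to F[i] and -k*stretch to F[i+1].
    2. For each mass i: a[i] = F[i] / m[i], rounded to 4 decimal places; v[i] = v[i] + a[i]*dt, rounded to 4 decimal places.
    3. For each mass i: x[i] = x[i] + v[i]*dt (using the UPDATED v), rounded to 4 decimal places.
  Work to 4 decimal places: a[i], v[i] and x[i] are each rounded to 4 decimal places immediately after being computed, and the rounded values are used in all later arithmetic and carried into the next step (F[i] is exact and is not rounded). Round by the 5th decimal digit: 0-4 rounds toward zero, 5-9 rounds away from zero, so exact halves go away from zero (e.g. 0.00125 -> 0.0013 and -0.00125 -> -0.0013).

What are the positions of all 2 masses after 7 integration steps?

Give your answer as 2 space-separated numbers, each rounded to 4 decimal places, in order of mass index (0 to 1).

Answer: 2.5345 4.4655

Derivation:
Step 0: x=[1.0000 6.0000] v=[0.0000 0.0000]
Step 1: x=[1.0800 5.9200] v=[0.8000 -0.8000]
Step 2: x=[1.2336 5.7664] v=[1.5360 -1.5360]
Step 3: x=[1.4485 5.5515] v=[2.1491 -2.1491]
Step 4: x=[1.7075 5.2925] v=[2.5903 -2.5903]
Step 5: x=[1.9899 5.0101] v=[2.8243 -2.8243]
Step 6: x=[2.2731 4.7269] v=[2.8324 -2.8324]
Step 7: x=[2.5345 4.4655] v=[2.6139 -2.6139]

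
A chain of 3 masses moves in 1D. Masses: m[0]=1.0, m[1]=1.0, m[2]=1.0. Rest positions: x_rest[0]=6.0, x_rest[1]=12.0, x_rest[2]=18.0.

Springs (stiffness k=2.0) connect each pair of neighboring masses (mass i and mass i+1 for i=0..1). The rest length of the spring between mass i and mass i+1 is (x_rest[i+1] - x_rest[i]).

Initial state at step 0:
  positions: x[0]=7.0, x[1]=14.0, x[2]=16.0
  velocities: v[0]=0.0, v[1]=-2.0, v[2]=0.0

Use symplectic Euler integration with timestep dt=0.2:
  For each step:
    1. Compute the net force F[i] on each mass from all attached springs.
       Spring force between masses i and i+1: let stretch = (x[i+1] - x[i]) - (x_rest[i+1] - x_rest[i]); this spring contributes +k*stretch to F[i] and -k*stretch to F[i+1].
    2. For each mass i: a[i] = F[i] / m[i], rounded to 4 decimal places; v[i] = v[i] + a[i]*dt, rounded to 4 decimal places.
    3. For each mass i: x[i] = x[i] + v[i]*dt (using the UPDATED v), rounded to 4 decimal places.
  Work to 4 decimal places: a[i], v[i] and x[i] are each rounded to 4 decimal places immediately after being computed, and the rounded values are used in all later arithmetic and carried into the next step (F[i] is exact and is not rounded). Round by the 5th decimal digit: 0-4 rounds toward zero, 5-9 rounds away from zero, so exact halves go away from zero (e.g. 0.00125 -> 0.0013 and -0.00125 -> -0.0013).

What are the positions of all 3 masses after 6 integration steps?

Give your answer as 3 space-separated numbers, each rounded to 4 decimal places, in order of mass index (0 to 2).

Answer: 6.0287 9.7231 18.8482

Derivation:
Step 0: x=[7.0000 14.0000 16.0000] v=[0.0000 -2.0000 0.0000]
Step 1: x=[7.0800 13.2000 16.3200] v=[0.4000 -4.0000 1.6000]
Step 2: x=[7.1696 12.1600 16.8704] v=[0.4480 -5.2000 2.7520]
Step 3: x=[7.1784 11.0976 17.5240] v=[0.0442 -5.3120 3.2678]
Step 4: x=[7.0208 10.2358 18.1434] v=[-0.7881 -4.3091 3.0972]
Step 5: x=[6.6404 9.7494 18.6102] v=[-1.9021 -2.4321 2.3342]
Step 6: x=[6.0287 9.7231 18.8482] v=[-3.0585 -0.1314 1.1899]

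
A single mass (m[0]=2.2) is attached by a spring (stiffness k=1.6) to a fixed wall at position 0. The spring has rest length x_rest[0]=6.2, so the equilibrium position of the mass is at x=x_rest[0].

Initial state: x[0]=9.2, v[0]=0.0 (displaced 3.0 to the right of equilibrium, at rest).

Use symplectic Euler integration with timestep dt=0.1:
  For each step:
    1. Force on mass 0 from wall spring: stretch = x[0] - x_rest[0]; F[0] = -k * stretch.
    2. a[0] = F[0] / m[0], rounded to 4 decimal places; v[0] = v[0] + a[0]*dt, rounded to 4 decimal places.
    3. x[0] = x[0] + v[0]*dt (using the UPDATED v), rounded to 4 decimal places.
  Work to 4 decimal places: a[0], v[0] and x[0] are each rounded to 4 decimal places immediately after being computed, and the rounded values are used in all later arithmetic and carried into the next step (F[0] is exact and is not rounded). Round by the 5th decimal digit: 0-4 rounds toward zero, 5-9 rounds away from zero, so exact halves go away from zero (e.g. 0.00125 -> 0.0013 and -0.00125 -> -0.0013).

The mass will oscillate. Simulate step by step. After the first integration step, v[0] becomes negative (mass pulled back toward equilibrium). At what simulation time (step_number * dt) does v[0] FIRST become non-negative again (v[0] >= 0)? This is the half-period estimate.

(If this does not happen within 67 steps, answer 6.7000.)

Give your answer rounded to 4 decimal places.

Step 0: x=[9.2000] v=[0.0000]
Step 1: x=[9.1782] v=[-0.2182]
Step 2: x=[9.1347] v=[-0.4348]
Step 3: x=[9.0699] v=[-0.6482]
Step 4: x=[8.9842] v=[-0.8569]
Step 5: x=[8.8783] v=[-1.0594]
Step 6: x=[8.7529] v=[-1.2542]
Step 7: x=[8.6089] v=[-1.4399]
Step 8: x=[8.4474] v=[-1.6151]
Step 9: x=[8.2695] v=[-1.7786]
Step 10: x=[8.0766] v=[-1.9291]
Step 11: x=[7.8700] v=[-2.0656]
Step 12: x=[7.6513] v=[-2.1871]
Step 13: x=[7.4220] v=[-2.2927]
Step 14: x=[7.1838] v=[-2.3816]
Step 15: x=[6.9385] v=[-2.4532]
Step 16: x=[6.6878] v=[-2.5069]
Step 17: x=[6.4336] v=[-2.5424]
Step 18: x=[6.1777] v=[-2.5594]
Step 19: x=[5.9219] v=[-2.5578]
Step 20: x=[5.6681] v=[-2.5376]
Step 21: x=[5.4182] v=[-2.4989]
Step 22: x=[5.1740] v=[-2.4420]
Step 23: x=[4.9373] v=[-2.3674]
Step 24: x=[4.7097] v=[-2.2756]
Step 25: x=[4.4930] v=[-2.1672]
Step 26: x=[4.2887] v=[-2.0431]
Step 27: x=[4.0983] v=[-1.9041]
Step 28: x=[3.9232] v=[-1.7513]
Step 29: x=[3.7646] v=[-1.5857]
Step 30: x=[3.6237] v=[-1.4086]
Step 31: x=[3.5016] v=[-1.2212]
Step 32: x=[3.3991] v=[-1.0250]
Step 33: x=[3.3170] v=[-0.8213]
Step 34: x=[3.2558] v=[-0.6116]
Step 35: x=[3.2161] v=[-0.3975]
Step 36: x=[3.1981] v=[-0.1805]
Step 37: x=[3.2019] v=[0.0378]
First v>=0 after going negative at step 37, time=3.7000

Answer: 3.7000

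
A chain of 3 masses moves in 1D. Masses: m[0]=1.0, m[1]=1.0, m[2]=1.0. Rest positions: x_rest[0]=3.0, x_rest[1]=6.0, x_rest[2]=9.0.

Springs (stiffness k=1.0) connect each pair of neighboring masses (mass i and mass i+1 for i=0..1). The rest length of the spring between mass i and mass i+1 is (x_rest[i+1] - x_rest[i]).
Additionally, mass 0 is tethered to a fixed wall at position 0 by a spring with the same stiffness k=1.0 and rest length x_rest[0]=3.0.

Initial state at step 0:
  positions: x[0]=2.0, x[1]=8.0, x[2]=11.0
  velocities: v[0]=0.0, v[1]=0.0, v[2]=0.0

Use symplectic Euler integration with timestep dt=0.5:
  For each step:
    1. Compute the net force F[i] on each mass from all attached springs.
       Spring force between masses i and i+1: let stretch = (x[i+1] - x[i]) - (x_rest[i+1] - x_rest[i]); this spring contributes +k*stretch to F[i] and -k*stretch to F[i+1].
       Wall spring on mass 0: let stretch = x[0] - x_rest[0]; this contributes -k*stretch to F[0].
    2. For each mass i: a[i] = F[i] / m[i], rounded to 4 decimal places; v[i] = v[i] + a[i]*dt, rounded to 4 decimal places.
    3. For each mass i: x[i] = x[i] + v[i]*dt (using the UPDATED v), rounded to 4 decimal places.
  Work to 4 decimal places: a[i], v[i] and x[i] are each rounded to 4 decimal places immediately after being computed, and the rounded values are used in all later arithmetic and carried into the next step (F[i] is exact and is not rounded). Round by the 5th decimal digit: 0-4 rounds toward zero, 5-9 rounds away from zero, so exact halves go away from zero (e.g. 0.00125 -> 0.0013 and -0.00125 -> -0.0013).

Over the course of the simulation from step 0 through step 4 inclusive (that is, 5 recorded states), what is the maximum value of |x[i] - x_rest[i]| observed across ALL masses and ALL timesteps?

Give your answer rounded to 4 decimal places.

Step 0: x=[2.0000 8.0000 11.0000] v=[0.0000 0.0000 0.0000]
Step 1: x=[3.0000 7.2500 11.0000] v=[2.0000 -1.5000 0.0000]
Step 2: x=[4.3125 6.3750 10.8125] v=[2.6250 -1.7500 -0.3750]
Step 3: x=[5.0625 6.0938 10.2656] v=[1.5000 -0.5625 -1.0938]
Step 4: x=[4.8047 6.5977 9.4258] v=[-0.5156 1.0078 -1.6797]
Max displacement = 2.0625

Answer: 2.0625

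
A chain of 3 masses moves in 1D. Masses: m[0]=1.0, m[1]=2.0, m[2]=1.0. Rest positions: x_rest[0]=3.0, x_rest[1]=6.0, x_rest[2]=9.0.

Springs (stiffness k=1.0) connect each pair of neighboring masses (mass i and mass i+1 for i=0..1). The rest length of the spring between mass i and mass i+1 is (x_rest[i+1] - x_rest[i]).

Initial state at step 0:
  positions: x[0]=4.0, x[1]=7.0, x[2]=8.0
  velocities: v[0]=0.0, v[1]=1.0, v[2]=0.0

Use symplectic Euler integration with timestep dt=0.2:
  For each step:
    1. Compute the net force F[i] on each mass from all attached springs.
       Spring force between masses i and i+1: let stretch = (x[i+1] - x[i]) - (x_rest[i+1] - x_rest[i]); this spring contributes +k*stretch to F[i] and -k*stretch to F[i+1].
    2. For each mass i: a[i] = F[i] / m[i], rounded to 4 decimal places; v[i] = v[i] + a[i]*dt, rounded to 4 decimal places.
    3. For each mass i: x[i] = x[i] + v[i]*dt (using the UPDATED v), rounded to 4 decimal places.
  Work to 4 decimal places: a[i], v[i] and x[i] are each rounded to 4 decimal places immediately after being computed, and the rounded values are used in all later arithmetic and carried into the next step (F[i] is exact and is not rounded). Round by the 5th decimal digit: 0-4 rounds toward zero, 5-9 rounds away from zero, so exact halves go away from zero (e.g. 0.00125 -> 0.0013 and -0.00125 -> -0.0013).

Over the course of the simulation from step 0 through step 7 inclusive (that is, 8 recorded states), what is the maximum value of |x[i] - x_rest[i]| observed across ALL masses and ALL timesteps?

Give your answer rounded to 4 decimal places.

Answer: 1.3700

Derivation:
Step 0: x=[4.0000 7.0000 8.0000] v=[0.0000 1.0000 0.0000]
Step 1: x=[4.0000 7.1600 8.0800] v=[0.0000 0.8000 0.4000]
Step 2: x=[4.0064 7.2752 8.2432] v=[0.0320 0.5760 0.8160]
Step 3: x=[4.0236 7.3444 8.4877] v=[0.0858 0.3459 1.2224]
Step 4: x=[4.0536 7.3700 8.8064] v=[0.1500 0.1281 1.5937]
Step 5: x=[4.0963 7.3580 9.1877] v=[0.2133 -0.0599 1.9064]
Step 6: x=[4.1494 7.3174 9.6158] v=[0.2656 -0.2031 2.1405]
Step 7: x=[4.2092 7.2594 10.0720] v=[0.2992 -0.2901 2.2808]
Max displacement = 1.3700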